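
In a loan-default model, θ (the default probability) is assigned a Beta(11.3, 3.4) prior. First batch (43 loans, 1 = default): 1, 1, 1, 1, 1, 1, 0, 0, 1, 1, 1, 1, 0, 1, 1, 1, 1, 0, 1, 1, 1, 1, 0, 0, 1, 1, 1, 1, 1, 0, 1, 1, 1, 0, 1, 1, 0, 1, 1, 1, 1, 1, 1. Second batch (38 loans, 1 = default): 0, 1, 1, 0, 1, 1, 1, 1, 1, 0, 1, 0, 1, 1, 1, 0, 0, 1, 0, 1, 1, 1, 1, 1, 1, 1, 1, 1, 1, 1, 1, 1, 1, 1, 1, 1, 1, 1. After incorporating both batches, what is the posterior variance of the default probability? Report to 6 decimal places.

0.001671

The Beta prior is conjugate to a Binomial/Bernoulli likelihood; the update adds successes to α and failures to β.
After batch 1: Beta(11.3+34, 3.4+9) = Beta(45.3, 12.4).
After batch 2: Beta(45.3+31, 12.4+7) = Beta(76.3, 19.4).
Var = αβ/((α+β)²(α+β+1)) = 76.3·19.4/(95.7²·96.7) = 0.001671.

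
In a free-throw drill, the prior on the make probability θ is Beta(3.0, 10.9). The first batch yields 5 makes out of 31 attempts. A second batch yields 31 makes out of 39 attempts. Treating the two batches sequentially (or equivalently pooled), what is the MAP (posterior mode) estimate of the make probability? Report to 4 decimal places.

The Beta prior is conjugate to a Binomial/Bernoulli likelihood; the update adds successes to α and failures to β.
After batch 1: Beta(3.0+5, 10.9+26) = Beta(8.0, 36.9).
After batch 2: Beta(8.0+31, 36.9+8) = Beta(39.0, 44.9).
Mode of Beta(a,b) for a,b>1 is (a−1)/(a+b−2) = 38.0/81.9 = 0.4640.

0.4640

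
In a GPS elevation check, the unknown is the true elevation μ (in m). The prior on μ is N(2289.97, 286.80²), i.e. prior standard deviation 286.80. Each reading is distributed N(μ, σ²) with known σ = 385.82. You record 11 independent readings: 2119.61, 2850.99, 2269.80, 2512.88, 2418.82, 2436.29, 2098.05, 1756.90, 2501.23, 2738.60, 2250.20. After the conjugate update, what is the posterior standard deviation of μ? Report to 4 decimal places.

107.7990

For Normal data with known variance σ², a Normal(μ₀, σ₀²) prior on μ is conjugate. Posterior precision = 1/σ₀² + n/σ²; posterior mean is the precision-weighted average of μ₀ and x̄.
σ₀² = 286.80² = 82254.24, σ² = 385.82² = 148857.0724; σ² + n·σ₀² = 148857.0724 + 11·82254.24 = 1053653.7124.
Posterior precision = 1/σ₀² + n/σ² = 1/82254.24 + 11/148857.0724 = (σ² + n·σ₀²)/(σ₀²σ²) = 1053653.7124/(82254.24·148857.0724); posterior variance σₙ² = σ₀²σ²/(σ² + n·σ₀²) = 82254.24·148857.0724/1053653.7124 = 11620.635143.
Posterior SD = √σₙ² = √(82254.24·148857.0724/1053653.7124) = 107.7990.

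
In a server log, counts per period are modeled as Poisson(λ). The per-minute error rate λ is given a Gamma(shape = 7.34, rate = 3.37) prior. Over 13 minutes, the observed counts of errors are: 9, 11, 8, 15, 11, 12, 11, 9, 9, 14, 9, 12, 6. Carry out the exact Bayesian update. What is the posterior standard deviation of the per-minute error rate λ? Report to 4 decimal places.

0.7314

With a Gamma(shape α, rate β) prior, the Poisson likelihood is conjugate: the posterior is Gamma(α + ΣXᵢ, β + n).
Sum of counts S = 136 over n = 13 minutes.
Posterior: Gamma(α+S, β+n) = Gamma(7.34+136, 3.37+13) = Gamma(143.34, 16.37).
SD = √α/β = √143.34/16.37 = 0.7314.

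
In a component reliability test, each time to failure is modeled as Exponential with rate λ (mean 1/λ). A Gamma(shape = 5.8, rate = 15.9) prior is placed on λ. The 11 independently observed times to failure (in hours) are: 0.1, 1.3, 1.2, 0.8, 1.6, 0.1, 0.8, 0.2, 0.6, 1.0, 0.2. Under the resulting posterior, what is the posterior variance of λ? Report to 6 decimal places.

With a Gamma(shape α, rate β) prior on the exponential rate λ, the posterior after n observations with total T = Σxᵢ is Gamma(α+n, β+T).
Sum of observations T = 7.9 hours; n = 11.
Posterior: Gamma(5.8+11, 15.9+7.9) = Gamma(16.8, 23.8).
Var = α/β² = 0.029659.

0.029659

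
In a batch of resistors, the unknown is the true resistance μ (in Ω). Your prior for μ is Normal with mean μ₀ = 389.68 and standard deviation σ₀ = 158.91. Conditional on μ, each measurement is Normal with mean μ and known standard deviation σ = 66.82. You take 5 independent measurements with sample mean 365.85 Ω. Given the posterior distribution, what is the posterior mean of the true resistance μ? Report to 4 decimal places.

366.6639

For Normal data with known variance σ², a Normal(μ₀, σ₀²) prior on μ is conjugate. Posterior precision = 1/σ₀² + n/σ²; posterior mean is the precision-weighted average of μ₀ and x̄.
n·x̄ = 5·365.85 = 1829.25.
σ₀² = 158.91² = 25252.3881, σ² = 66.82² = 4464.9124; σ² + n·σ₀² = 4464.9124 + 5·25252.3881 = 130726.8529.
Posterior mean = (μ₀/σ₀² + n·x̄/σ²)/(1/σ₀² + n/σ²) = (σ²·μ₀ + σ₀²·n·x̄)/(σ² + n·σ₀²) = (4464.9124·389.68 + 25252.3881·1829.25)/130726.8529 = 47932817.995957/130726.8529 = 366.6639.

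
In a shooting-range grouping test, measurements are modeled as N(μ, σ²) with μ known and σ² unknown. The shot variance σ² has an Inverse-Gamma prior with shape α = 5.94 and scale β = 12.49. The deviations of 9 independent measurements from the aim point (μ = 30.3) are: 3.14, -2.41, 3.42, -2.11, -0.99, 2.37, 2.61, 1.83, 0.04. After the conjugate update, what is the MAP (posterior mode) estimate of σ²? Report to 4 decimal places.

3.2149

With known mean μ and an Inverse-Gamma(α, β) prior on σ², the Normal likelihood is conjugate: posterior is Inv-Gamma(α + n/2, β + Σ(xᵢ−μ)²/2).
Σ(xᵢ−μ)² = (3.14)² + (-2.41)² + (3.42)² + (-2.11)² + (-0.99)² + (2.37)² + (2.61)² + (1.83)² + (0.04)² = 48.5758.
Posterior: Inv-Gamma(5.94 + 9/2, 12.49 + 48.5758/2) = Inv-Gamma(10.44, 36.77790).
Mode = β/(α+1) = 36.77790/11.44 = 3.2149.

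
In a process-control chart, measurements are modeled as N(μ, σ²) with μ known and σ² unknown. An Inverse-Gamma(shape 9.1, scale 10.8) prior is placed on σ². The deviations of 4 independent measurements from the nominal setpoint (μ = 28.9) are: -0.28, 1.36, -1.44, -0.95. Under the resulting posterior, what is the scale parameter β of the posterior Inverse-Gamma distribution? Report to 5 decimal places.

13.25205

With known mean μ and an Inverse-Gamma(α, β) prior on σ², the Normal likelihood is conjugate: posterior is Inv-Gamma(α + n/2, β + Σ(xᵢ−μ)²/2).
Σ(xᵢ−μ)² = (-0.28)² + (1.36)² + (-1.44)² + (-0.95)² = 4.9041.
Posterior: Inv-Gamma(9.1 + 4/2, 10.8 + 4.9041/2) = Inv-Gamma(11.10, 13.25205).
Posterior β = 13.25205.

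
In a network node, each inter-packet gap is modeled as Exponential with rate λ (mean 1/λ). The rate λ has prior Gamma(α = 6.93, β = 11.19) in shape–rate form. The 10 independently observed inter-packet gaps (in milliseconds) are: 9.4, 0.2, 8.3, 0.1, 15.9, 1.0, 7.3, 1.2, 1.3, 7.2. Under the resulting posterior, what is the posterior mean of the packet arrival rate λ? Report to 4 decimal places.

0.2683

With a Gamma(shape α, rate β) prior on the exponential rate λ, the posterior after n observations with total T = Σxᵢ is Gamma(α+n, β+T).
Sum of observations T = 51.9 milliseconds; n = 10.
Posterior: Gamma(6.93+10, 11.19+51.9) = Gamma(16.93, 63.09).
Posterior mean of λ = α/β = 16.93/63.09 = 0.2683.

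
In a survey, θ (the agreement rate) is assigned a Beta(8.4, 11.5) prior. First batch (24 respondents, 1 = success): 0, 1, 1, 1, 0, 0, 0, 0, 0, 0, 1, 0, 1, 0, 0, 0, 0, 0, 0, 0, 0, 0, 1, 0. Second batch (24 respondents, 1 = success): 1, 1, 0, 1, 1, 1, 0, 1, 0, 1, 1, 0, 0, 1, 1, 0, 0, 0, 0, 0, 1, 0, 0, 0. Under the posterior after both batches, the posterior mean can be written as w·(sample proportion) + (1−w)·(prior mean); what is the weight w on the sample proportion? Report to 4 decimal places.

The Beta prior is conjugate to a Binomial/Bernoulli likelihood; the update adds successes to α and failures to β.
Total number of respondents: n = 24 + 24 = 48.
Posterior mean = (α₀+k)/(α₀+β₀+n) = [n/(α₀+β₀+n)]·(k/n) + [(α₀+β₀)/(α₀+β₀+n)]·α₀/(α₀+β₀), so only n and the prior enter the weight.
The weight on the data is w = n/(α₀+β₀+n) = 48/(8.4+11.5+48) = 48/67.9 = 0.7069.

0.7069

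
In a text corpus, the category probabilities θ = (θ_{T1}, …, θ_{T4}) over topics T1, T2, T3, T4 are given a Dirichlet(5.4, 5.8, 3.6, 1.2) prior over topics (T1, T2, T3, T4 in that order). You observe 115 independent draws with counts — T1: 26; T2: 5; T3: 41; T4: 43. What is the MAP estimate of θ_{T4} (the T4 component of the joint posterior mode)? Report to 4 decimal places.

0.3402

The Dirichlet prior is conjugate to the Multinomial likelihood: each posterior αⱼ = prior αⱼ + observed count nⱼ.
Posterior concentration: (31.4, 10.8, 44.6, 44.2), total = 131.0.
Joint mode component: (α_{T4}−1)/(Σα−K) = 43.2/127.0 = 0.3402.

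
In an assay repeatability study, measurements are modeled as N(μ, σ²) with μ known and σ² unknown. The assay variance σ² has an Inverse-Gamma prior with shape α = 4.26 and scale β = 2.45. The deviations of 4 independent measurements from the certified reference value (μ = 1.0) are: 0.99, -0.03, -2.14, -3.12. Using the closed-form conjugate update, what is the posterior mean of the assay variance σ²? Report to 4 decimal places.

With known mean μ and an Inverse-Gamma(α, β) prior on σ², the Normal likelihood is conjugate: posterior is Inv-Gamma(α + n/2, β + Σ(xᵢ−μ)²/2).
Σ(xᵢ−μ)² = (0.99)² + (-0.03)² + (-2.14)² + (-3.12)² = 15.2950.
Posterior: Inv-Gamma(4.26 + 4/2, 2.45 + 15.2950/2) = Inv-Gamma(6.26, 10.09750).
E[σ²|data] = β/(α−1) = 10.09750/5.26 = 1.9197.

1.9197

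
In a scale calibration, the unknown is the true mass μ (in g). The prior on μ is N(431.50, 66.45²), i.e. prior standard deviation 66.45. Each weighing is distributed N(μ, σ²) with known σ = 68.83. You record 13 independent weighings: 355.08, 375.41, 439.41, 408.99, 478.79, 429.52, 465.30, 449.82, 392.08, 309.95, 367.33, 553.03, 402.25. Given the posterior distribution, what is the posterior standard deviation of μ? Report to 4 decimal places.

For Normal data with known variance σ², a Normal(μ₀, σ₀²) prior on μ is conjugate. Posterior precision = 1/σ₀² + n/σ²; posterior mean is the precision-weighted average of μ₀ and x̄.
σ₀² = 66.45² = 4415.6025, σ² = 68.83² = 4737.5689; σ² + n·σ₀² = 4737.5689 + 13·4415.6025 = 62140.4014.
Posterior precision = 1/σ₀² + n/σ² = 1/4415.6025 + 13/4737.5689 = (σ² + n·σ₀²)/(σ₀²σ²) = 62140.4014/(4415.6025·4737.5689); posterior variance σₙ² = σ₀²σ²/(σ² + n·σ₀²) = 4415.6025·4737.5689/62140.4014 = 336.644447.
Posterior SD = √σₙ² = √(4415.6025·4737.5689/62140.4014) = 18.3479.

18.3479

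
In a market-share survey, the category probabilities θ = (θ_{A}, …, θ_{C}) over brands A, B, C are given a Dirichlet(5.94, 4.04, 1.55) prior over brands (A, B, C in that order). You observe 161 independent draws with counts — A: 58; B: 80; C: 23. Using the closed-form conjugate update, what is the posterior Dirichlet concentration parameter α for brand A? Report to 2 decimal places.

63.94

The Dirichlet prior is conjugate to the Multinomial likelihood: each posterior αⱼ = prior αⱼ + observed count nⱼ.
Posterior concentration: (63.94, 84.04, 24.55), total = 172.53.
α_{A} = 5.94 + 58 = 63.94.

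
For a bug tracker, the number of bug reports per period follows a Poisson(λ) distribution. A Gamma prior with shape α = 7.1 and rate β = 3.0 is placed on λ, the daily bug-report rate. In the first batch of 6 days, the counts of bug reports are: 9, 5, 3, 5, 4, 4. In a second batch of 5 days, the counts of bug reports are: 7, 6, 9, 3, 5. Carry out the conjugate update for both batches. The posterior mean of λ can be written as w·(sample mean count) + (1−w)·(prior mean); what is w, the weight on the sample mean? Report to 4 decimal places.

With a Gamma(shape α, rate β) prior, the Poisson likelihood is conjugate: the posterior is Gamma(α + ΣXᵢ, β + n).
Total number of days: n = 6 + 5 = 11.
Posterior mean = (α₀+S)/(β₀+n) = [n/(β₀+n)]·(S/n) + [β₀/(β₀+n)]·(α₀/β₀), so only n and β₀ enter the weight.
Weight on data w = n/(β₀+n) = 11/(3.0+11) = 11/14.0 = 0.7857.

0.7857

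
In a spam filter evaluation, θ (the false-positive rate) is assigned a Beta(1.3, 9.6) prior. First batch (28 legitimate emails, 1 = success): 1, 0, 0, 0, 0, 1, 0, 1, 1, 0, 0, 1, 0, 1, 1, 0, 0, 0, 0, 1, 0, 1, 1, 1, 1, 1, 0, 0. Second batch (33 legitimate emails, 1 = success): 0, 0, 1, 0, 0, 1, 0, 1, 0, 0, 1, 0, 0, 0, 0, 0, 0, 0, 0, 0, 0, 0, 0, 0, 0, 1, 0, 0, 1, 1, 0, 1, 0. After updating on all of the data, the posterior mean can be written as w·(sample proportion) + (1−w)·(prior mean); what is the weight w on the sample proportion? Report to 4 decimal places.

0.8484

The Beta prior is conjugate to a Binomial/Bernoulli likelihood; the update adds successes to α and failures to β.
Total number of legitimate emails: n = 28 + 33 = 61.
Posterior mean = (α₀+k)/(α₀+β₀+n) = [n/(α₀+β₀+n)]·(k/n) + [(α₀+β₀)/(α₀+β₀+n)]·α₀/(α₀+β₀), so only n and the prior enter the weight.
The weight on the data is w = n/(α₀+β₀+n) = 61/(1.3+9.6+61) = 61/71.9 = 0.8484.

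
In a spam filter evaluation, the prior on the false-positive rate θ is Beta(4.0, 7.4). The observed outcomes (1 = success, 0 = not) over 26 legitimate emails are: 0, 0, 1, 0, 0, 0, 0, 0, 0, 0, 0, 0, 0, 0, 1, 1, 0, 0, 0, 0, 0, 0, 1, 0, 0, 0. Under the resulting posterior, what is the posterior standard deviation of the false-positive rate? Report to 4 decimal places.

The Beta prior is conjugate to a Binomial/Bernoulli likelihood; the update adds successes to α and failures to β.
Posterior: Beta(α+k, β+n−k) = Beta(4.0+4, 7.4+22) = Beta(8.0, 29.4).
Var = αβ/((α+β)²(α+β+1)) = 8.0·29.4/(37.4²·38.4) = 0.00437888; SD = √0.00437888 = 0.0662.

0.0662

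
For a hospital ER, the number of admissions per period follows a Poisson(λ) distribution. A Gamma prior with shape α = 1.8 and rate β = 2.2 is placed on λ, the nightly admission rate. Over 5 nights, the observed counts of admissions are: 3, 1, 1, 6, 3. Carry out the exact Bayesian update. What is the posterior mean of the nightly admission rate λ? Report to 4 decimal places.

2.1944

With a Gamma(shape α, rate β) prior, the Poisson likelihood is conjugate: the posterior is Gamma(α + ΣXᵢ, β + n).
Sum of counts S = 14 over n = 5 nights.
Posterior: Gamma(α+S, β+n) = Gamma(1.8+14, 2.2+5) = Gamma(15.8, 7.2).
Posterior mean = α/β = 15.8/7.2 = 2.1944.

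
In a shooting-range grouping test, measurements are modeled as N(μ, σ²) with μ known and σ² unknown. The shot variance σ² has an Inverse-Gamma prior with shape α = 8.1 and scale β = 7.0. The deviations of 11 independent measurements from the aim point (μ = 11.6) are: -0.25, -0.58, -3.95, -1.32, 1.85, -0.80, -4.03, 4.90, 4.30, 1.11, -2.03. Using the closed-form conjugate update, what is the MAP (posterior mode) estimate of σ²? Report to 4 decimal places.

With known mean μ and an Inverse-Gamma(α, β) prior on σ², the Normal likelihood is conjugate: posterior is Inv-Gamma(α + n/2, β + Σ(xᵢ−μ)²/2).
Σ(xᵢ−μ)² = (-0.25)² + (-0.58)² + (-3.95)² + (-1.32)² + (1.85)² + (-0.80)² + (-4.03)² + (4.90)² + (4.30)² + (1.11)² + (-2.03)² = 85.9002.
Posterior: Inv-Gamma(8.1 + 11/2, 7.0 + 85.9002/2) = Inv-Gamma(13.60, 49.95010).
Mode = β/(α+1) = 49.95010/14.60 = 3.4212.

3.4212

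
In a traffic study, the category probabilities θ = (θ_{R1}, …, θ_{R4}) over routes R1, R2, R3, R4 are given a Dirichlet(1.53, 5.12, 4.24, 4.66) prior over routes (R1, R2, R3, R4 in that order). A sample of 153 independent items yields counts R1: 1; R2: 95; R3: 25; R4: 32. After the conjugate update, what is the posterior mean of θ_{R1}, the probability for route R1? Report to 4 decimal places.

0.0150

The Dirichlet prior is conjugate to the Multinomial likelihood: each posterior αⱼ = prior αⱼ + observed count nⱼ.
Posterior concentration: (2.53, 100.12, 29.24, 36.66), total = 168.55.
E[θ_{R1}|data] = α_{R1}/Σα = 2.53/168.55 = 0.0150.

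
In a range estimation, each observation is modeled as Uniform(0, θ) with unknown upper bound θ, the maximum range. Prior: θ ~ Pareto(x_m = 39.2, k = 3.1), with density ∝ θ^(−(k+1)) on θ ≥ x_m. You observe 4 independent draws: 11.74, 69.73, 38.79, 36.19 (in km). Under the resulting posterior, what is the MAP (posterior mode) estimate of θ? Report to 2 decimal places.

69.73

A Pareto(scale x_m, shape k) prior on the upper bound θ of Uniform(0, θ) is conjugate: posterior is Pareto(max(x_m, max xᵢ), k + n).
Sample maximum = 69.73; prior scale x_m = 39.2 → posterior scale = max = 69.73.
Posterior shape = 3.1 + 4 = 7.1.
The Pareto density is decreasing on [x_m, ∞), so the mode is x_m = 69.73.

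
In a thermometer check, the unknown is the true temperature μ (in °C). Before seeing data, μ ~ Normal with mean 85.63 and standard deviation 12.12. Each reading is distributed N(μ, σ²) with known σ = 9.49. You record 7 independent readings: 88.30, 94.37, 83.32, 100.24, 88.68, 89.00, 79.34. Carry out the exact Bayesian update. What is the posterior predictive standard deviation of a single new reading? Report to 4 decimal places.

For Normal data with known variance σ², a Normal(μ₀, σ₀²) prior on μ is conjugate. Posterior precision = 1/σ₀² + n/σ²; posterior mean is the precision-weighted average of μ₀ and x̄.
σ₀² = 12.12² = 146.8944, σ² = 9.49² = 90.0601; σ² + n·σ₀² = 90.0601 + 7·146.8944 = 1118.3209.
Posterior precision = 1/σ₀² + n/σ² = 1/146.8944 + 7/90.0601 = (σ² + n·σ₀²)/(σ₀²σ²) = 1118.3209/(146.8944·90.0601); posterior variance σₙ² = σ₀²σ²/(σ² + n·σ₀²) = 146.8944·90.0601/1118.3209 = 11.829632.
Predictive variance for one new observation = σₙ² + σ² = 146.8944·90.0601/1118.3209 + 90.0601 = σ²·(σ₀² + 1118.3209)/1118.3209 = 90.0601·1265.2153/1118.3209 = 101.889732; SD = √(90.0601·1265.2153/1118.3209) = 10.0940.

10.0940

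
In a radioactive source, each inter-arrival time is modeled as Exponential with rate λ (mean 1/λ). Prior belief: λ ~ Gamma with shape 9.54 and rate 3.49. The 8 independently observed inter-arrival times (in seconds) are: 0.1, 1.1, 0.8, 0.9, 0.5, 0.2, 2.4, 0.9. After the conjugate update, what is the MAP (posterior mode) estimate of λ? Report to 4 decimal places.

1.5919

With a Gamma(shape α, rate β) prior on the exponential rate λ, the posterior after n observations with total T = Σxᵢ is Gamma(α+n, β+T).
Sum of observations T = 6.9 seconds; n = 8.
Posterior: Gamma(9.54+8, 3.49+6.9) = Gamma(17.54, 10.39).
Mode = (α−1)/β = 1.5919.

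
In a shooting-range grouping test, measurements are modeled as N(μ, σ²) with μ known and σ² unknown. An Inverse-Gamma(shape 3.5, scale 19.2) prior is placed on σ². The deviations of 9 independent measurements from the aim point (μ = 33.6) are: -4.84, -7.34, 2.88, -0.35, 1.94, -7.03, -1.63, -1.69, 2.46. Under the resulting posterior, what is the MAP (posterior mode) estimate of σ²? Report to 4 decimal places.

10.4926

With known mean μ and an Inverse-Gamma(α, β) prior on σ², the Normal likelihood is conjugate: posterior is Inv-Gamma(α + n/2, β + Σ(xᵢ−μ)²/2).
Σ(xᵢ−μ)² = (-4.84)² + (-7.34)² + (2.88)² + (-0.35)² + (1.94)² + (-7.03)² + (-1.63)² + (-1.69)² + (2.46)² = 150.4672.
Posterior: Inv-Gamma(3.5 + 9/2, 19.2 + 150.4672/2) = Inv-Gamma(8.00, 94.43360).
Mode = β/(α+1) = 94.43360/9.00 = 10.4926.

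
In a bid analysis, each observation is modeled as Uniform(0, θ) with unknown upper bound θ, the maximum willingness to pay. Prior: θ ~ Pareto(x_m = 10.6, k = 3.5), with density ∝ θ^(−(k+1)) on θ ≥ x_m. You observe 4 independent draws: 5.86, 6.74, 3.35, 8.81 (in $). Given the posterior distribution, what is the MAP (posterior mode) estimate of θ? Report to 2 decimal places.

10.60

A Pareto(scale x_m, shape k) prior on the upper bound θ of Uniform(0, θ) is conjugate: posterior is Pareto(max(x_m, max xᵢ), k + n).
Sample maximum = 8.81; prior scale x_m = 10.6 → posterior scale = max = 10.60.
Posterior shape = 3.5 + 4 = 7.5.
The Pareto density is decreasing on [x_m, ∞), so the mode is x_m = 10.60.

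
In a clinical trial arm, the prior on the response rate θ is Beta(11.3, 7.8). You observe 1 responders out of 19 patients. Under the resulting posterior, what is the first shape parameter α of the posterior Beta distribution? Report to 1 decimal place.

12.3

The Beta prior is conjugate to a Binomial/Bernoulli likelihood; the update adds successes to α and failures to β.
Posterior: Beta(α+k, β+n−k) = Beta(11.3+1, 7.8+18) = Beta(12.3, 25.8).
Posterior α = 12.3.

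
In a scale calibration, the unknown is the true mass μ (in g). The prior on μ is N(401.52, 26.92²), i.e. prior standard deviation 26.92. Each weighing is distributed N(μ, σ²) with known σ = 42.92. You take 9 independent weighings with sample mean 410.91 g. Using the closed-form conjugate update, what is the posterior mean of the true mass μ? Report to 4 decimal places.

For Normal data with known variance σ², a Normal(μ₀, σ₀²) prior on μ is conjugate. Posterior precision = 1/σ₀² + n/σ²; posterior mean is the precision-weighted average of μ₀ and x̄.
n·x̄ = 9·410.91 = 3698.19.
σ₀² = 26.92² = 724.6864, σ² = 42.92² = 1842.1264; σ² + n·σ₀² = 1842.1264 + 9·724.6864 = 8364.304.
Posterior mean = (μ₀/σ₀² + n·x̄/σ²)/(1/σ₀² + n/σ²) = (σ²·μ₀ + σ₀²·n·x̄)/(σ² + n·σ₀²) = (1842.1264·401.52 + 724.6864·3698.19)/8364.304 = 3419678.589744/8364.304 = 408.8420.

408.8420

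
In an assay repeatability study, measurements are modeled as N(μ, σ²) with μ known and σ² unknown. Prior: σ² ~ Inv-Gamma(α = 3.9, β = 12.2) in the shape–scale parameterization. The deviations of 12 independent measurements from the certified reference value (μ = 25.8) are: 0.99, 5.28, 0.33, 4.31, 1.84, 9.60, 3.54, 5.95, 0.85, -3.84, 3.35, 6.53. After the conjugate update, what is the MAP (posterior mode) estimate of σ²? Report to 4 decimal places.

With known mean μ and an Inverse-Gamma(α, β) prior on σ², the Normal likelihood is conjugate: posterior is Inv-Gamma(α + n/2, β + Σ(xᵢ−μ)²/2).
Σ(xᵢ−μ)² = (0.99)² + (5.28)² + (0.33)² + (4.31)² + (1.84)² + (9.60)² + (3.54)² + (5.95)² + (0.85)² + (-3.84)² + (3.35)² + (6.53)² = 260.3547.
Posterior: Inv-Gamma(3.9 + 12/2, 12.2 + 260.3547/2) = Inv-Gamma(9.90, 142.37735).
Mode = β/(α+1) = 142.37735/10.90 = 13.0621.

13.0621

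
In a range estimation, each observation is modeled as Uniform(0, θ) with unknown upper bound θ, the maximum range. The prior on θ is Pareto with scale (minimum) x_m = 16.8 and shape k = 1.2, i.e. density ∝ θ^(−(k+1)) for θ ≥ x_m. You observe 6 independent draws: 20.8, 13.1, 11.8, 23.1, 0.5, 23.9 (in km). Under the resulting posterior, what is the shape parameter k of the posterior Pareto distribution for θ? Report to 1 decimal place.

A Pareto(scale x_m, shape k) prior on the upper bound θ of Uniform(0, θ) is conjugate: posterior is Pareto(max(x_m, max xᵢ), k + n).
Sample maximum = 23.9; prior scale x_m = 16.8 → posterior scale = max = 23.9.
Posterior shape = 1.2 + 6 = 7.2.
Posterior shape k = 7.2.

7.2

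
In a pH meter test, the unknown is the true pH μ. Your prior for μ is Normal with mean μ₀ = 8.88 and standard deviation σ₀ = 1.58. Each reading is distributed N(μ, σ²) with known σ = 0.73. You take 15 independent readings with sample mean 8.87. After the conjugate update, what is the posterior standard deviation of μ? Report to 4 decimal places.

0.1872

For Normal data with known variance σ², a Normal(μ₀, σ₀²) prior on μ is conjugate. Posterior precision = 1/σ₀² + n/σ²; posterior mean is the precision-weighted average of μ₀ and x̄.
σ₀² = 1.58² = 2.4964, σ² = 0.73² = 0.5329; σ² + n·σ₀² = 0.5329 + 15·2.4964 = 37.9789.
Posterior precision = 1/σ₀² + n/σ² = 1/2.4964 + 15/0.5329 = (σ² + n·σ₀²)/(σ₀²σ²) = 37.9789/(2.4964·0.5329); posterior variance σₙ² = σ₀²σ²/(σ² + n·σ₀²) = 2.4964·0.5329/37.9789 = 0.035028.
Posterior SD = √σₙ² = √(2.4964·0.5329/37.9789) = 0.1872.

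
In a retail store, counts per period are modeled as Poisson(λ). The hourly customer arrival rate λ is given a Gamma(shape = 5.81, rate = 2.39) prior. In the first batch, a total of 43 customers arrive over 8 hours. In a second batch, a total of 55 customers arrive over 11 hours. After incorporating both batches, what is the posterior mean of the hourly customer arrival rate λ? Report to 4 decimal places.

4.8532

With a Gamma(shape α, rate β) prior, the Poisson likelihood is conjugate: the posterior is Gamma(α + ΣXᵢ, β + n).
After batch 1: Gamma(α+S, β+n) = Gamma(5.81+43, 2.39+8) = Gamma(48.81, 10.39).
After batch 2: Gamma(α+S, β+n) = Gamma(48.81+55, 10.39+11) = Gamma(103.81, 21.39).
Posterior mean = α/β = 103.81/21.39 = 4.8532.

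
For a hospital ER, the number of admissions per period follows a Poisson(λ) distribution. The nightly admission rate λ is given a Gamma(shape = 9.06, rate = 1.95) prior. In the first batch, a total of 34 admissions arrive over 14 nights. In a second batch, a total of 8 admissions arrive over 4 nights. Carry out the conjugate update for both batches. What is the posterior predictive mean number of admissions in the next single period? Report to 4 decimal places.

With a Gamma(shape α, rate β) prior, the Poisson likelihood is conjugate: the posterior is Gamma(α + ΣXᵢ, β + n).
After batch 1: Gamma(α+S, β+n) = Gamma(9.06+34, 1.95+14) = Gamma(43.06, 15.95).
After batch 2: Gamma(α+S, β+n) = Gamma(43.06+8, 15.95+4) = Gamma(51.06, 19.95).
The predictive distribution for one future period is NegBinom with mean α/β = 2.5594.

2.5594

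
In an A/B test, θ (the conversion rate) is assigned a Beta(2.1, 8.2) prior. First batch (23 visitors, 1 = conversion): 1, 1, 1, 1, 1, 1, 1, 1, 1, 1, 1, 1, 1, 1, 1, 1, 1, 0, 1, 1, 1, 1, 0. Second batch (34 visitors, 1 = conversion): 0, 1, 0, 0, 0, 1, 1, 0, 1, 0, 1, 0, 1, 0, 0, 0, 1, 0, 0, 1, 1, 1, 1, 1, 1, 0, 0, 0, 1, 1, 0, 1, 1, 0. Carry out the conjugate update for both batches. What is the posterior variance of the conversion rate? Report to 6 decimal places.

0.003526

The Beta prior is conjugate to a Binomial/Bernoulli likelihood; the update adds successes to α and failures to β.
After batch 1: Beta(2.1+21, 8.2+2) = Beta(23.1, 10.2).
After batch 2: Beta(23.1+17, 10.2+17) = Beta(40.1, 27.2).
Var = αβ/((α+β)²(α+β+1)) = 40.1·27.2/(67.3²·68.3) = 0.003526.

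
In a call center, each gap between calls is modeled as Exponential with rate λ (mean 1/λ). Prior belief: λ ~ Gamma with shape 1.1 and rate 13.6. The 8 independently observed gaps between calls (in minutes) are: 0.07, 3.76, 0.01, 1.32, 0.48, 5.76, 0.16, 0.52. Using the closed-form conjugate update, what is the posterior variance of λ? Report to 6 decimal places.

With a Gamma(shape α, rate β) prior on the exponential rate λ, the posterior after n observations with total T = Σxᵢ is Gamma(α+n, β+T).
Sum of observations T = 12.08 minutes; n = 8.
Posterior: Gamma(1.1+8, 13.6+12.08) = Gamma(9.1, 25.68).
Var = α/β² = 0.013799.

0.013799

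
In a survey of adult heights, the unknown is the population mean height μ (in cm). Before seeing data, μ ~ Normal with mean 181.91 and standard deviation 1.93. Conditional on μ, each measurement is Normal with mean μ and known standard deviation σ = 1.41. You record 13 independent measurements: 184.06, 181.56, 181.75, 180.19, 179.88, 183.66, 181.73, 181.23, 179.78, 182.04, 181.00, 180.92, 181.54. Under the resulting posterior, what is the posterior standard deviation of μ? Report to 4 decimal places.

0.3833

For Normal data with known variance σ², a Normal(μ₀, σ₀²) prior on μ is conjugate. Posterior precision = 1/σ₀² + n/σ²; posterior mean is the precision-weighted average of μ₀ and x̄.
σ₀² = 1.93² = 3.7249, σ² = 1.41² = 1.9881; σ² + n·σ₀² = 1.9881 + 13·3.7249 = 50.4118.
Posterior precision = 1/σ₀² + n/σ² = 1/3.7249 + 13/1.9881 = (σ² + n·σ₀²)/(σ₀²σ²) = 50.4118/(3.7249·1.9881); posterior variance σₙ² = σ₀²σ²/(σ² + n·σ₀²) = 3.7249·1.9881/50.4118 = 0.146900.
Posterior SD = √σₙ² = √(3.7249·1.9881/50.4118) = 0.3833.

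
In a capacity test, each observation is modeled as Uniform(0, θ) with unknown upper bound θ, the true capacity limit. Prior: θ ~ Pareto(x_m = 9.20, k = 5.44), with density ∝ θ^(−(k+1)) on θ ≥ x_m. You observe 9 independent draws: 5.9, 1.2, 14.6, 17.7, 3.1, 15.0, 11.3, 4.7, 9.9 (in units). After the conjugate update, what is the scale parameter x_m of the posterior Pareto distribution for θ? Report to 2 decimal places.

A Pareto(scale x_m, shape k) prior on the upper bound θ of Uniform(0, θ) is conjugate: posterior is Pareto(max(x_m, max xᵢ), k + n).
Sample maximum = 17.7; prior scale x_m = 9.20 → posterior scale = max = 17.70.
Posterior shape = 5.44 + 9 = 14.44.
Posterior scale x_m = 17.70.

17.70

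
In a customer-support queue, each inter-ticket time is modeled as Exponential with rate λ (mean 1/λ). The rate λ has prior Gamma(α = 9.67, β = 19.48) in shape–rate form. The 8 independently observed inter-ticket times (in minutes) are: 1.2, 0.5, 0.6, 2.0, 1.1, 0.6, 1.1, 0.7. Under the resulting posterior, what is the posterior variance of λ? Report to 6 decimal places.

0.023744

With a Gamma(shape α, rate β) prior on the exponential rate λ, the posterior after n observations with total T = Σxᵢ is Gamma(α+n, β+T).
Sum of observations T = 7.8 minutes; n = 8.
Posterior: Gamma(9.67+8, 19.48+7.8) = Gamma(17.67, 27.28).
Var = α/β² = 0.023744.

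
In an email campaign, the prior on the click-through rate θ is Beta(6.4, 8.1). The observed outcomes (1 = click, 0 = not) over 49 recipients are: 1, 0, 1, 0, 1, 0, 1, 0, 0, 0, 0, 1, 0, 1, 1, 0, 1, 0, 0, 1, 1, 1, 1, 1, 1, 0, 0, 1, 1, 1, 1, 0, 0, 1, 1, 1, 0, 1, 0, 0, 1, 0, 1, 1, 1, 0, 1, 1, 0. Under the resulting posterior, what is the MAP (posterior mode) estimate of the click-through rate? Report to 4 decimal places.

0.5431

The Beta prior is conjugate to a Binomial/Bernoulli likelihood; the update adds successes to α and failures to β.
Posterior: Beta(α+k, β+n−k) = Beta(6.4+28, 8.1+21) = Beta(34.4, 29.1).
Mode of Beta(a,b) for a,b>1 is (a−1)/(a+b−2) = 33.4/61.5 = 0.5431.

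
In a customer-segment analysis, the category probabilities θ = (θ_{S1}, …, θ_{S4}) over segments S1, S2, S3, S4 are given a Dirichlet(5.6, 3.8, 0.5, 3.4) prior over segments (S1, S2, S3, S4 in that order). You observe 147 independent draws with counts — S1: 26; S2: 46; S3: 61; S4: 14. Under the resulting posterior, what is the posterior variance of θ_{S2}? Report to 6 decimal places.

The Dirichlet prior is conjugate to the Multinomial likelihood: each posterior αⱼ = prior αⱼ + observed count nⱼ.
Posterior concentration: (31.6, 49.8, 61.5, 17.4), total = 160.3.
Var[θ_j] = α_j(Σα−α_j)/((Σα)²(Σα+1)) = 49.8·110.5/(160.3²·161.3) = 0.001328.

0.001328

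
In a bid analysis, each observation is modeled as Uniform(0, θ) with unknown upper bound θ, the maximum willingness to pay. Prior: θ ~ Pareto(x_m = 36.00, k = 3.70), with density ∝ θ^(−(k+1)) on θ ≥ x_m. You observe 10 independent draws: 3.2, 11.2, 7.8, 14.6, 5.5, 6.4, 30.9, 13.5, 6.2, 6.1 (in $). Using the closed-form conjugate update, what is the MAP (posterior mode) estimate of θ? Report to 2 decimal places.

36.00

A Pareto(scale x_m, shape k) prior on the upper bound θ of Uniform(0, θ) is conjugate: posterior is Pareto(max(x_m, max xᵢ), k + n).
Sample maximum = 30.9; prior scale x_m = 36.00 → posterior scale = max = 36.00.
Posterior shape = 3.70 + 10 = 13.70.
The Pareto density is decreasing on [x_m, ∞), so the mode is x_m = 36.00.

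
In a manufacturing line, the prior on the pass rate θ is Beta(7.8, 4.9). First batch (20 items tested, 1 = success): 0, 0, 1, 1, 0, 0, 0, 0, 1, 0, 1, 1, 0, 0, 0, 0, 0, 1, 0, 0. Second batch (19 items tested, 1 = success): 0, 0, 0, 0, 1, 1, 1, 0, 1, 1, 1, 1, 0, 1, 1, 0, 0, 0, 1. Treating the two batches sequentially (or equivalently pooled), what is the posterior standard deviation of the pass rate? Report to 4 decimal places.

The Beta prior is conjugate to a Binomial/Bernoulli likelihood; the update adds successes to α and failures to β.
After batch 1: Beta(7.8+6, 4.9+14) = Beta(13.8, 18.9).
After batch 2: Beta(13.8+10, 18.9+9) = Beta(23.8, 27.9).
Var = αβ/((α+β)²(α+β+1)) = 23.8·27.9/(51.7²·52.7) = 0.00471400; SD = √0.00471400 = 0.0687.

0.0687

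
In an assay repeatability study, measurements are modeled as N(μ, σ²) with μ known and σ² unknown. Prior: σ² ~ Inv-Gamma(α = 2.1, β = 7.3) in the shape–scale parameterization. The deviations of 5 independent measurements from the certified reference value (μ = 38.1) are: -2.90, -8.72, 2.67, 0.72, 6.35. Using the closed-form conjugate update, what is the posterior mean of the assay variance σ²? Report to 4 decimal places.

With known mean μ and an Inverse-Gamma(α, β) prior on σ², the Normal likelihood is conjugate: posterior is Inv-Gamma(α + n/2, β + Σ(xᵢ−μ)²/2).
Σ(xᵢ−μ)² = (-2.90)² + (-8.72)² + (2.67)² + (0.72)² + (6.35)² = 132.4182.
Posterior: Inv-Gamma(2.1 + 5/2, 7.3 + 132.4182/2) = Inv-Gamma(4.60, 73.50910).
E[σ²|data] = β/(α−1) = 73.50910/3.60 = 20.4192.

20.4192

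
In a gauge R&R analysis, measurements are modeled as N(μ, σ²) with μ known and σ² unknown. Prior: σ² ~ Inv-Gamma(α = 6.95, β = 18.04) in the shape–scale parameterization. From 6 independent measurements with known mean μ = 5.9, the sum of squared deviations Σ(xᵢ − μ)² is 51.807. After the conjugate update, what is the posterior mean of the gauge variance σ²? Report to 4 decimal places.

With known mean μ and an Inverse-Gamma(α, β) prior on σ², the Normal likelihood is conjugate: posterior is Inv-Gamma(α + n/2, β + Σ(xᵢ−μ)²/2).
Posterior: Inv-Gamma(6.95 + 6/2, 18.04 + 51.807/2) = Inv-Gamma(9.95, 43.9435).
E[σ²|data] = β/(α−1) = 43.9435/8.95 = 4.9099.

4.9099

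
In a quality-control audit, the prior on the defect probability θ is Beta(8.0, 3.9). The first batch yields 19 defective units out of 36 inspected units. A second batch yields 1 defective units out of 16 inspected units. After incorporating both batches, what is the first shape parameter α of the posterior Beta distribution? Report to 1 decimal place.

28.0

The Beta prior is conjugate to a Binomial/Bernoulli likelihood; the update adds successes to α and failures to β.
After batch 1: Beta(8.0+19, 3.9+17) = Beta(27.0, 20.9).
After batch 2: Beta(27.0+1, 20.9+15) = Beta(28.0, 35.9).
Posterior α = 28.0.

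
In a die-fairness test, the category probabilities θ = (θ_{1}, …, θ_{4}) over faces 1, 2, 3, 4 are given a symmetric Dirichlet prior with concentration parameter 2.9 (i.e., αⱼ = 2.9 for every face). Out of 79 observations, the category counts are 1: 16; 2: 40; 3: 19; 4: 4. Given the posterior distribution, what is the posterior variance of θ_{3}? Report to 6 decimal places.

0.002001

The Dirichlet prior is conjugate to the Multinomial likelihood: each posterior αⱼ = prior αⱼ + observed count nⱼ.
Posterior concentration: (18.9, 42.9, 21.9, 6.9), total = 90.6.
Var[θ_j] = α_j(Σα−α_j)/((Σα)²(Σα+1)) = 21.9·68.7/(90.6²·91.6) = 0.002001.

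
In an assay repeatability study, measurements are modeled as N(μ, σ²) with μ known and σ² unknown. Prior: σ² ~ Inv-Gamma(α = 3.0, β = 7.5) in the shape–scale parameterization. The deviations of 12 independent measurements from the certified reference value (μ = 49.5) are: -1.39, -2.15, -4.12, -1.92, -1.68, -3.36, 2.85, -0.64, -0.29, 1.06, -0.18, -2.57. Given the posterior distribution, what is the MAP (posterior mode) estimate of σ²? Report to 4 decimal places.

3.6352

With known mean μ and an Inverse-Gamma(α, β) prior on σ², the Normal likelihood is conjugate: posterior is Inv-Gamma(α + n/2, β + Σ(xᵢ−μ)²/2).
Σ(xᵢ−μ)² = (-1.39)² + (-2.15)² + (-4.12)² + (-1.92)² + (-1.68)² + (-3.36)² + (2.85)² + (-0.64)² + (-0.29)² + (1.06)² + (-0.18)² + (-2.57)² = 57.7045.
Posterior: Inv-Gamma(3.0 + 12/2, 7.5 + 57.7045/2) = Inv-Gamma(9.00, 36.35225).
Mode = β/(α+1) = 36.35225/10.00 = 3.6352.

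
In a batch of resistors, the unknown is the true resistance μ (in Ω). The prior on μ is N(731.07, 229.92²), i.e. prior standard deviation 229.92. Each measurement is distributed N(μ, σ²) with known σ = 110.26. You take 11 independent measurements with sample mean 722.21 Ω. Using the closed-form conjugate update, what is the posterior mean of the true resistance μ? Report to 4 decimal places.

For Normal data with known variance σ², a Normal(μ₀, σ₀²) prior on μ is conjugate. Posterior precision = 1/σ₀² + n/σ²; posterior mean is the precision-weighted average of μ₀ and x̄.
n·x̄ = 11·722.21 = 7944.31.
σ₀² = 229.92² = 52863.2064, σ² = 110.26² = 12157.2676; σ² + n·σ₀² = 12157.2676 + 11·52863.2064 = 593652.538.
Posterior mean = (μ₀/σ₀² + n·x̄/σ²)/(1/σ₀² + n/σ²) = (σ²·μ₀ + σ₀²·n·x̄)/(σ² + n·σ₀²) = (12157.2676·731.07 + 52863.2064·7944.31)/593652.538 = 428849512.859916/593652.538 = 722.3914.

722.3914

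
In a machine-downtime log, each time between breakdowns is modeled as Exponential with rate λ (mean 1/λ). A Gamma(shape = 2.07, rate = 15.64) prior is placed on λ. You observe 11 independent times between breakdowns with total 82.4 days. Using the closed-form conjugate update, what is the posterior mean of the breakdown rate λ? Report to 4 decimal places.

0.1333

With a Gamma(shape α, rate β) prior on the exponential rate λ, the posterior after n observations with total T = Σxᵢ is Gamma(α+n, β+T).
Posterior: Gamma(2.07+11, 15.64+82.4) = Gamma(13.07, 98.04).
Posterior mean of λ = α/β = 13.07/98.04 = 0.1333.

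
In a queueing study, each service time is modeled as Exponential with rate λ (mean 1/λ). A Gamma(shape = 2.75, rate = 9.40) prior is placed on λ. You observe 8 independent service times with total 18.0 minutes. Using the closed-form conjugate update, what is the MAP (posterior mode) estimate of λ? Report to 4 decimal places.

With a Gamma(shape α, rate β) prior on the exponential rate λ, the posterior after n observations with total T = Σxᵢ is Gamma(α+n, β+T).
Posterior: Gamma(2.75+8, 9.40+18.0) = Gamma(10.75, 27.40).
Mode = (α−1)/β = 0.3558.

0.3558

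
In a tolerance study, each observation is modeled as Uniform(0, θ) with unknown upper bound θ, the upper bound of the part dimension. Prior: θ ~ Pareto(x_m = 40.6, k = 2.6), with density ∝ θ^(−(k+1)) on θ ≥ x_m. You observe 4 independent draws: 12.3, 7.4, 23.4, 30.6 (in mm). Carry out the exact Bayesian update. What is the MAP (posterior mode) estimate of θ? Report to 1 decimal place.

40.6

A Pareto(scale x_m, shape k) prior on the upper bound θ of Uniform(0, θ) is conjugate: posterior is Pareto(max(x_m, max xᵢ), k + n).
Sample maximum = 30.6; prior scale x_m = 40.6 → posterior scale = max = 40.6.
Posterior shape = 2.6 + 4 = 6.6.
The Pareto density is decreasing on [x_m, ∞), so the mode is x_m = 40.6.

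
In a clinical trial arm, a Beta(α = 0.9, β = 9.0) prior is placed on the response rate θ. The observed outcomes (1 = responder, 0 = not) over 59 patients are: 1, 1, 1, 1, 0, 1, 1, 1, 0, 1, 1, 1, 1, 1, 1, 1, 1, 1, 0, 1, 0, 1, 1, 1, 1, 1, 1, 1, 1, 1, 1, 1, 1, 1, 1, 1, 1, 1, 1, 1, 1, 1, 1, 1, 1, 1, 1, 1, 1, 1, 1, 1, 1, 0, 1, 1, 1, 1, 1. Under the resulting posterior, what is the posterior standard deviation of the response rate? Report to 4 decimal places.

The Beta prior is conjugate to a Binomial/Bernoulli likelihood; the update adds successes to α and failures to β.
Posterior: Beta(α+k, β+n−k) = Beta(0.9+54, 9.0+5) = Beta(54.9, 14.0).
Var = αβ/((α+β)²(α+β+1)) = 54.9·14.0/(68.9²·69.9) = 0.00231625; SD = √0.00231625 = 0.0481.

0.0481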